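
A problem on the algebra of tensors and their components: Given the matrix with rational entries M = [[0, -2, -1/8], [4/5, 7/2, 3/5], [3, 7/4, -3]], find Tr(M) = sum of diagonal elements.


The trace is the sum of diagonal entries.
Diagonal: M[1,1] = 0, M[2,2] = 7/2, M[3,3] = -3
Tr(M) = 0 + 7/2 + -3
Computing step by step:
After adding M[1,1]: 0
After adding M[2,2]: 7/2
After adding M[3,3]: 1/2
Tr(M) = 1/2

1/2


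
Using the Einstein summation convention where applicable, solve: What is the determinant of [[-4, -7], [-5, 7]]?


For a 2x2 matrix [[a, b], [c, d]], det = a*d - b*c.
a = -4, b = -7, c = -5, d = 7
a*d = -4 * 7 = -28
b*c = -7 * -5 = 35
det = -28 - 35 = -63

-63


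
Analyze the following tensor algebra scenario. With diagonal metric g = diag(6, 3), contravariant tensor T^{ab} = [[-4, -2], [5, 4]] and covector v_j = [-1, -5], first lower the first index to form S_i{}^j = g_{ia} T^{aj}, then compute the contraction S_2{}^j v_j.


Step 1: lower the first index. For a diagonal metric, g_{ia} T^{aj} = g_{ii} T^{ij} (no sum on i).
g_{22} = 3
S_2{}^1 = 3 * T^{21} = 3 * 5 = 15
S_2{}^2 = 3 * T^{22} = 3 * 4 = 12
Step 2: contract S_2{}^j with v_j.
S_2{}^1 * v_1 = 15 * -1 = -15
S_2{}^2 * v_2 = 12 * -5 = -60
Result = -15 + -60 = -75

-75


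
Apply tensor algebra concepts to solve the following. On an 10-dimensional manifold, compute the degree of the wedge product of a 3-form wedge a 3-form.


The degree of a wedge product is the sum of the degrees of the individual forms.
Degrees: 3, 3
Total degree = 3 + 3 = 6

6


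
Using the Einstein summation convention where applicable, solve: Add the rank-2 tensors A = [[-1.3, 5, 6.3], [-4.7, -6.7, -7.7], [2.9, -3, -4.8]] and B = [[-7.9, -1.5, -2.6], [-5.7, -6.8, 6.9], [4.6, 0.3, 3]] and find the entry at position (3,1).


Tensor addition is component-wise: (A + B)_{ij} = A_{ij} + B_{ij}.
A_{31} = 2.9
B_{31} = 4.6
(A + B)_{31} = 2.9 + 4.6 = 7.5

7.5


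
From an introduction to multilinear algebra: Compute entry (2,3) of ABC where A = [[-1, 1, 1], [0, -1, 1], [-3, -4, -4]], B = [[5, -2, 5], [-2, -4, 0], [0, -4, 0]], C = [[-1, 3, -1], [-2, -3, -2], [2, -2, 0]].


(ABC)_{23} = sum_m (AB)_{2m} C_{m3}. First compute row 2 of AB.
(AB)_{21} = 0*5 + -1*-2 + 1*0 = 2
(AB)_{22} = 0*-2 + -1*-4 + 1*-4 = 0
(AB)_{23} = 0*5 + -1*0 + 1*0 = 0
Now contract with column 3 of C:
(AB)_{21} * C_{13} = 2 * -1 = -2
(AB)_{22} * C_{23} = 0 * -2 = 0
(AB)_{23} * C_{33} = 0 * 0 = 0
(ABC)_{23} = -2 + 0 + 0 = -2

-2


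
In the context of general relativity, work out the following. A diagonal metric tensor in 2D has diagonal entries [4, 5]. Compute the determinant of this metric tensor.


For a diagonal metric, the determinant is the product of diagonal entries.
Diagonal entries: 4, 5
det(g) = 4 * 5 = 20

20


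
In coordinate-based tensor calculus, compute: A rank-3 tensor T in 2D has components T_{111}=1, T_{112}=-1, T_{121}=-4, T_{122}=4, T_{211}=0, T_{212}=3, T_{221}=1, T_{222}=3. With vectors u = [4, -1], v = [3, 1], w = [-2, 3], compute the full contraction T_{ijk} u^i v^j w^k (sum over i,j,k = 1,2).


S = sum over i,j,k of T_{ijk} u_i v_j w_k. Expanding all 8 terms:
T_{111}*u_1*v_1*w_1 = 1*4*3*-2 = -24  (running total: -24)
T_{112}*u_1*v_1*w_2 = -1*4*3*3 = -36  (running total: -60)
T_{121}*u_1*v_2*w_1 = -4*4*1*-2 = 32  (running total: -28)
T_{122}*u_1*v_2*w_2 = 4*4*1*3 = 48  (running total: 20)
T_{211}*u_2*v_1*w_1 = 0*-1*3*-2 = 0  (running total: 20)
T_{212}*u_2*v_1*w_2 = 3*-1*3*3 = -27  (running total: -7)
T_{221}*u_2*v_2*w_1 = 1*-1*1*-2 = 2  (running total: -5)
T_{222}*u_2*v_2*w_2 = 3*-1*1*3 = -9  (running total: -14)
S = -14

-14


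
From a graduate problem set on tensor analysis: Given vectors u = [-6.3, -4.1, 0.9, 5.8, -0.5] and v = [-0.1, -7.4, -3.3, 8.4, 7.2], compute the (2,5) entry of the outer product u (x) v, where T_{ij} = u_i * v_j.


The outer product entry T_{ij} = u_i * v_j.
We need i=2, j=5.
u_2 = -4.1, v_5 = 7.2
T_{2,5} = -4.1 * 7.2 = -29.52

-29.52


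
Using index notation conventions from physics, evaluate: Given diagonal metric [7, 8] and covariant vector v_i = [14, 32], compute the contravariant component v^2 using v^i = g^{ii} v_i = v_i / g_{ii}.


To raise an index with a diagonal metric: v^i = v_i / g_{ii}.
For index 2: v_2 = 32, g_{22} = 8
v^2 = 32 / 8 = 4

4


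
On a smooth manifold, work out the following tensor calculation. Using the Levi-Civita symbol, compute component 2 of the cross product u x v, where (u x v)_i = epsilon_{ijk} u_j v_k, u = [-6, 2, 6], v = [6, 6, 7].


(u x v)_2 = sum_{j,k} epsilon_{2jk} u_j v_k. Only permutations of (1,2,3) contribute; the two non-zero terms are:
eps_{213} u_1 v_3 = -1 * -6 * 7 = 42
eps_{231} u_3 v_1 = 1 * 6 * 6 = 36
(u x v)_2 = 78

78


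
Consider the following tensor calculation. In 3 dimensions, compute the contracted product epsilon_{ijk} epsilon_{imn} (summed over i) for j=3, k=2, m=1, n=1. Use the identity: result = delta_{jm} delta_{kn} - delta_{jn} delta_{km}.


Using the identity: epsilon_{ijk} epsilon_{imn} = delta_{jm} delta_{kn} - delta_{jn} delta_{km}.
delta_{31} = 0
delta_{21} = 0
delta_{31} = 0
delta_{21} = 0
Result = 0 * 0 - 0 * 0 = 0 - 0 = 0

0


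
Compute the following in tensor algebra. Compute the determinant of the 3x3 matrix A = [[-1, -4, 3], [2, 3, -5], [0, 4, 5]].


Expanding along the first row, det(A) = a11*M_11 - a12*M_12 + a13*M_13, where M_1j is the (1,j) minor.
Minor M_11 = 3*5 - -5*4 = 35
Minor M_12 = 2*5 - -5*0 = 10
Minor M_13 = 2*4 - 3*0 = 8
det = -1*(35) - -4*(10) + 3*(8)
    = -35 - -40 + 24
    = 29

29


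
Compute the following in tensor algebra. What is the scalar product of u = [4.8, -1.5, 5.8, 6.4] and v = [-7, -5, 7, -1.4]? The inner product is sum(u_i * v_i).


The inner product u . v = sum of u_i * v_i.
Term-by-term: 4.8 * -7, -1.5 * -5, 5.8 * 7, 6.4 * -1.4
Products: -33.6, 7.5, 40.6, -8.96
Sum = -33.6 + 7.5 + 40.6 + -8.96 = 5.54

5.54


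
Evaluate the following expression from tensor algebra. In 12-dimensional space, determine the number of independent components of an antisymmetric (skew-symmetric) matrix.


An antisymmetric rank-2 tensor satisfies A_{ij} = -A_{ji}, so diagonal entries are zero.
The independent components are the upper-triangular entries: C(n, 2) = n(n-1)/2.
n = 12
C(12, 2) = 12 * 11 / 2 = 132 / 2 = 66

66


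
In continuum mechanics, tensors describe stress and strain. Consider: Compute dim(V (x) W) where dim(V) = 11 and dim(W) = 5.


The dimension of a tensor product is the product of dimensions.
dim(V) = 11, dim(W) = 5
dim(V (x) W) = 11 * 5 = 55

55


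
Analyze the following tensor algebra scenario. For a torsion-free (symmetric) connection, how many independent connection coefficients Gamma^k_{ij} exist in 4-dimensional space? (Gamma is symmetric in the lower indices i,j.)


Christoffel symbols Gamma^k_{ij} are symmetric in i,j, so there are d * d(d+1)/2 independent symbols.
d = 4
d(d+1)/2 = 4 * 5 / 2 = 10
Total = 4 * 10 = 40

40


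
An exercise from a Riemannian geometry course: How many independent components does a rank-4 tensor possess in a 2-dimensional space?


The number of components of a rank-r tensor in d dimensions is d^r.
Here d = 2 and r = 4.
2^4 = 16

16


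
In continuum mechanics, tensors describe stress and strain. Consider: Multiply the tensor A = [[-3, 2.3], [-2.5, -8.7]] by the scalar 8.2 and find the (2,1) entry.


Scalar multiplication: (cA)_{ij} = c * A_{ij}.
c = 8.2
A_{21} = -2.5
(cA)_{21} = 8.2 * -2.5 = -20.5

-20.5


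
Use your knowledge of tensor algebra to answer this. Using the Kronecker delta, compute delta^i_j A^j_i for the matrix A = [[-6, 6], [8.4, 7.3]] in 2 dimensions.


The contraction (trace) of a rank-2 tensor is the sum of its diagonal elements.
Diagonal entries: A[1,1] = -6, A[2,2] = 7.3
Tr(A) = -6 + 7.3 = 1.3

1.3


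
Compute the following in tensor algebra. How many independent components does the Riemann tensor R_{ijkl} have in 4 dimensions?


The Riemann tensor in d dimensions has d^2(d^2 - 1)/12 independent components.
d = 4, so d^2 = 16
d^2 - 1 = 15
d^2(d^2 - 1) = 16 * 15 = 240
Divide by 12: 240 / 12 = 20

20


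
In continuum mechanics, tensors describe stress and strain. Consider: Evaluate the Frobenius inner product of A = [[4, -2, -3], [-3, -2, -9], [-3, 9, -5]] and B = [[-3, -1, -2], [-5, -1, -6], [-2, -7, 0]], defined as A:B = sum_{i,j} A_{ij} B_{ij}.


A:B = sum over all i,j of A_{ij} * B_{ij}.
Row 1: 4*-3=-12, -2*-1=2, -3*-2=6 => row sum = -4
Row 2: -3*-5=15, -2*-1=2, -9*-6=54 => row sum = 71
Row 3: -3*-2=6, 9*-7=-63, -5*0=0 => row sum = -57
Total = -4 + 71 + -57 = 10

10


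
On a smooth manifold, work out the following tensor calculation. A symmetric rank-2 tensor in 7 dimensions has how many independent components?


A symmetric rank-2 tensor in d dimensions has d(d+1)/2 independent components.
d = 7
d(d+1)/2 = 7 * 8 / 2 = 56 / 2 = 28

28


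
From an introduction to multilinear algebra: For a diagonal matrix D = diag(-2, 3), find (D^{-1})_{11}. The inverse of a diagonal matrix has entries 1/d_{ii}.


For a diagonal matrix, the inverse has entries (D^{-1})_{ii} = 1/d_{ii}.
The diagonal entries are: d_{11} = -2, d_{22} = 3
We need (D^{-1})_{11} = 1/d_{11} = 1/-2 = -1/2

-1/2


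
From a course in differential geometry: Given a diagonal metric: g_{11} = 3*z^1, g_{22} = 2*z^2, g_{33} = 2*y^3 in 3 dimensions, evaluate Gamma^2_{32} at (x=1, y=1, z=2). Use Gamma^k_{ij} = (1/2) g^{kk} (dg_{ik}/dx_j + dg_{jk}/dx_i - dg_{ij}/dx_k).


For a diagonal metric, Gamma^k_{ij} = (1/2) g^{kk} (dg_{ik}/dx_j + dg_{jk}/dx_i - dg_{ij}/dx_k).
The metric is diagonal, so g_{ab} = 0 for a != b.
At the given point: g_{11} = 6, g_{22} = 8, g_{33} = 2
g^{22} = 1/8
dg_{32}/dx_2 = 0 (off-diagonal)
dg_{22}/dx_3 = dg_{22}/dx_3 = 8
dg_{32}/dx_2 = 0 (off-diagonal)
Numerator = 0 + 8 - 0 = 8
Gamma^2_{32} = 8 / (2 * 8) = 1/2

1/2


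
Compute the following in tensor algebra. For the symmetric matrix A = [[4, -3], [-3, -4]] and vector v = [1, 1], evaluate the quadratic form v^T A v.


First compute Av:
(Av)_1 = 4*1 + -3*1 = 1
(Av)_2 = -3*1 + -4*1 = -7
Av = [1, -7]
Then v^T (Av) = 1*1 + 1*-7
= 1 + -7 = -6

-6


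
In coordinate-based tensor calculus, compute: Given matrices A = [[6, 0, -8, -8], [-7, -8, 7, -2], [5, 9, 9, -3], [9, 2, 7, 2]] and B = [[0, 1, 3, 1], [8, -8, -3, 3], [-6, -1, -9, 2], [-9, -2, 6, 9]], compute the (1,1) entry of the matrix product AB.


(AB)_{ij} = sum_k A_{ik} B_{kj}.
For i=1, j=1:
A_{11} * B_{11} = 6 * 0 = 0
A_{12} * B_{21} = 0 * 8 = 0
A_{13} * B_{31} = -8 * -6 = 48
A_{14} * B_{41} = -8 * -9 = 72
Sum = 0 + 0 + 48 + 72 = 120

120


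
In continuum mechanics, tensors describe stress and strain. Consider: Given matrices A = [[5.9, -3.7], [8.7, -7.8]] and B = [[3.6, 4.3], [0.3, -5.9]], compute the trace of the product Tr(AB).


Tr(AB) = sum_i (AB)_{ii} where (AB)_{ii} = sum_k A_{ik} B_{ki}.
(AB)_{11} = 5.9*3.6 + -3.7*0.3 = 20.13
(AB)_{22} = 8.7*4.3 + -7.8*-5.9 = 83.43
Tr(AB) = 20.13 + 83.43 = 103.56

103.56


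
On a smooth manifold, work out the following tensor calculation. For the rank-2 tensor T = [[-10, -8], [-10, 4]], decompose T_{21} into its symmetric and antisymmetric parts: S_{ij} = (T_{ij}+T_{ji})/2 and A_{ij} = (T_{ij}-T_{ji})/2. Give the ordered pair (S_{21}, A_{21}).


T_{21} = -10
T_{12} = -8
S_{21} = (-10 + -8)/2 = -18/2 = -9
A_{21} = (-10 - -8)/2 = -2/2 = -1
Check: S + A = -9 + -1 = -10 = T_{21}.

(-9, -1)


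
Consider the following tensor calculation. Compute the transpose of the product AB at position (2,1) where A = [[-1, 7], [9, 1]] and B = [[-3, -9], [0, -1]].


(AB)^T_{ij} = (AB)_{ji} = sum_k A_{jk} B_{ki}.
For i=2, j=1 we need (AB)_{12}:
A_{11} * B_{12} = -1 * -9 = 9
A_{12} * B_{22} = 7 * -1 = -7
Sum = 9 + -7 = 2

2


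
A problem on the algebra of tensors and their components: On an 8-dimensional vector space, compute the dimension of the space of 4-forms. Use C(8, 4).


The dimension of the space of p-forms on an n-dimensional space is C(n, p).
n = 8, p = 4
C(8, 4) = 8! / (4! * 4!) = 70

70


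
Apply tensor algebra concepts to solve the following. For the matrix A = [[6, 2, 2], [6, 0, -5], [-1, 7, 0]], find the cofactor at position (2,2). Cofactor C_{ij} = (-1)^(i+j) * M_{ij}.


To find cofactor C_{22}, delete row 2 and column 2.
The resulting 2x2 submatrix is: [[6, 2], [-1, 0]]
Minor M_{22} = 6*0 - 2*-1
  = 0 - -2 = 2
Sign = (-1)^(2+2) = (-1)^4 = 1
Cofactor C_{22} = 1 * 2 = 2

2


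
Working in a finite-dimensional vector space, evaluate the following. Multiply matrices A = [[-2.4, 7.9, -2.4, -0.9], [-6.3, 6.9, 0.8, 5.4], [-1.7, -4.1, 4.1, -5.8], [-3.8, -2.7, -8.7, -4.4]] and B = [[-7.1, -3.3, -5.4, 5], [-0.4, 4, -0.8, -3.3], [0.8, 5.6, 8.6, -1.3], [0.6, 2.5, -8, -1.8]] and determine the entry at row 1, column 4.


(AB)_{ij} = sum_k A_{ik} B_{kj}.
For i=1, j=4:
A_{11} * B_{14} = -2.4 * 5 = -12
A_{12} * B_{24} = 7.9 * -3.3 = -26.07
A_{13} * B_{34} = -2.4 * -1.3 = 3.12
A_{14} * B_{44} = -0.9 * -1.8 = 1.62
Sum = -12 + -26.07 + 3.12 + 1.62 = -33.33

-33.33


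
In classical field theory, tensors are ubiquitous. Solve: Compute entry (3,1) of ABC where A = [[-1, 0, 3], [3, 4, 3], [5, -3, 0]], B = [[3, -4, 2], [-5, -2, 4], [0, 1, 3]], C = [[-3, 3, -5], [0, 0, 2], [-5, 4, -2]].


(ABC)_{31} = sum_m (AB)_{3m} C_{m1}. First compute row 3 of AB.
(AB)_{31} = 5*3 + -3*-5 + 0*0 = 30
(AB)_{32} = 5*-4 + -3*-2 + 0*1 = -14
(AB)_{33} = 5*2 + -3*4 + 0*3 = -2
Now contract with column 1 of C:
(AB)_{31} * C_{11} = 30 * -3 = -90
(AB)_{32} * C_{21} = -14 * 0 = 0
(AB)_{33} * C_{31} = -2 * -5 = 10
(ABC)_{31} = -90 + 0 + 10 = -80

-80


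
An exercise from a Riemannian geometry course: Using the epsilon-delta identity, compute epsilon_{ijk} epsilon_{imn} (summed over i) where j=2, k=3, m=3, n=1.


Using the identity: epsilon_{ijk} epsilon_{imn} = delta_{jm} delta_{kn} - delta_{jn} delta_{km}.
delta_{23} = 0
delta_{31} = 0
delta_{21} = 0
delta_{33} = 1
Result = 0 * 0 - 0 * 1 = 0 - 0 = 0

0


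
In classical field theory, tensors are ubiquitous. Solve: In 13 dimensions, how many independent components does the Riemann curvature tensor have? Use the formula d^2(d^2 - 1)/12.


The Riemann tensor in d dimensions has d^2(d^2 - 1)/12 independent components.
d = 13, so d^2 = 169
d^2 - 1 = 168
d^2(d^2 - 1) = 169 * 168 = 28392
Divide by 12: 28392 / 12 = 2366

2366


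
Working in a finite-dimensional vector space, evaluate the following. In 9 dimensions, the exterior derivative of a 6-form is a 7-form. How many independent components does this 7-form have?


The exterior derivative of a p-form is a (p+1)-form.
Its number of independent components is C(n, p+1).
n = 9, p+1 = 7
C(9, 7) = 36

36


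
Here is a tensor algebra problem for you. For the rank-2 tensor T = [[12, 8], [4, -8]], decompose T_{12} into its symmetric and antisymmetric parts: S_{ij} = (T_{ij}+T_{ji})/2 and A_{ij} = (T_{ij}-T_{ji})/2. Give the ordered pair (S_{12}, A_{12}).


T_{12} = 8
T_{21} = 4
S_{12} = (8 + 4)/2 = 12/2 = 6
A_{12} = (8 - 4)/2 = 4/2 = 2
Check: S + A = 6 + 2 = 8 = T_{12}.

(6, 2)


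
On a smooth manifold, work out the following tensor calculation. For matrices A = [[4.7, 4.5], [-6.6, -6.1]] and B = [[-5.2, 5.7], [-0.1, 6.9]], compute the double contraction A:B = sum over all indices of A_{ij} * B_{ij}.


A:B = sum over all i,j of A_{ij} * B_{ij}.
Row 1: 4.7*-5.2=-24.44, 4.5*5.7=25.65 => row sum = 1.21
Row 2: -6.6*-0.1=0.66, -6.1*6.9=-42.09 => row sum = -41.43
Total = 1.21 + -41.43 = -40.22

-40.22


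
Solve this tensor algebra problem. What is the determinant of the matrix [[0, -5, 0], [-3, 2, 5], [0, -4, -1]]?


Expanding along the first row, det(A) = a11*M_11 - a12*M_12 + a13*M_13, where M_1j is the (1,j) minor.
Minor M_11 = 2*-1 - 5*-4 = 18
Minor M_12 = -3*-1 - 5*0 = 3
Minor M_13 = -3*-4 - 2*0 = 12
det = 0*(18) - -5*(3) + 0*(12)
    = 0 - -15 + 0
    = 15

15


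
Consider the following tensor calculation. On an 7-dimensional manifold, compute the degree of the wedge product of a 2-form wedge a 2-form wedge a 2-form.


The degree of a wedge product is the sum of the degrees of the individual forms.
Degrees: 2, 2, 2
Total degree = 2 + 2 + 2 = 6

6


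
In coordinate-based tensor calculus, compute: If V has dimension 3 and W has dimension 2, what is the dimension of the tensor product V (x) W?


The dimension of a tensor product is the product of dimensions.
dim(V) = 3, dim(W) = 2
dim(V (x) W) = 3 * 2 = 6

6


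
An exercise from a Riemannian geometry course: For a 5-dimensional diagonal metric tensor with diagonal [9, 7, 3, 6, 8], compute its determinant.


For a diagonal metric, the determinant is the product of diagonal entries.
Diagonal entries: 9, 7, 3, 6, 8
det(g) = 9 * 7 * 3 * 6 * 8 = 9072

9072


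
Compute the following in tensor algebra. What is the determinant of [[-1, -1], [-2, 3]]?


For a 2x2 matrix [[a, b], [c, d]], det = a*d - b*c.
a = -1, b = -1, c = -2, d = 3
a*d = -1 * 3 = -3
b*c = -1 * -2 = 2
det = -3 - 2 = -5

-5


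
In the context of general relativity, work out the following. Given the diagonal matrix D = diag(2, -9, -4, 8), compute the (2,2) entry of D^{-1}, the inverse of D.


For a diagonal matrix, the inverse has entries (D^{-1})_{ii} = 1/d_{ii}.
The diagonal entries are: d_{11} = 2, d_{22} = -9, d_{33} = -4, d_{44} = 8
We need (D^{-1})_{22} = 1/d_{22} = 1/-9 = -1/9

-1/9


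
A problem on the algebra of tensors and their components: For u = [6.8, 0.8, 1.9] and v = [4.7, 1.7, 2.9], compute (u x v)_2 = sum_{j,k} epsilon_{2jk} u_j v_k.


(u x v)_2 = sum_{j,k} epsilon_{2jk} u_j v_k. Only permutations of (1,2,3) contribute; the two non-zero terms are:
eps_{213} u_1 v_3 = -1 * 6.8 * 2.9 = -19.72
eps_{231} u_3 v_1 = 1 * 1.9 * 4.7 = 8.93
(u x v)_2 = -10.79

-10.79


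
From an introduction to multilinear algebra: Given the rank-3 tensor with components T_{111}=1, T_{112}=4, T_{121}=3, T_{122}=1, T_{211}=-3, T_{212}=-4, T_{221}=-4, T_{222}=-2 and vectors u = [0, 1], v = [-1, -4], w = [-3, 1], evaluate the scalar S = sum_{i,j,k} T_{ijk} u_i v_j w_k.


S = sum over i,j,k of T_{ijk} u_i v_j w_k. Expanding all 8 terms:
T_{111}*u_1*v_1*w_1 = 1*0*-1*-3 = 0  (running total: 0)
T_{112}*u_1*v_1*w_2 = 4*0*-1*1 = 0  (running total: 0)
T_{121}*u_1*v_2*w_1 = 3*0*-4*-3 = 0  (running total: 0)
T_{122}*u_1*v_2*w_2 = 1*0*-4*1 = 0  (running total: 0)
T_{211}*u_2*v_1*w_1 = -3*1*-1*-3 = -9  (running total: -9)
T_{212}*u_2*v_1*w_2 = -4*1*-1*1 = 4  (running total: -5)
T_{221}*u_2*v_2*w_1 = -4*1*-4*-3 = -48  (running total: -53)
T_{222}*u_2*v_2*w_2 = -2*1*-4*1 = 8  (running total: -45)
S = -45

-45


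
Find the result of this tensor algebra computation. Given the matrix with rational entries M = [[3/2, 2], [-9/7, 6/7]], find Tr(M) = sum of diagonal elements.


The trace is the sum of diagonal entries.
Diagonal: M[1,1] = 3/2, M[2,2] = 6/7
Tr(M) = 3/2 + 6/7
Computing step by step:
After adding M[1,1]: 3/2
After adding M[2,2]: 33/14
Tr(M) = 33/14

33/14


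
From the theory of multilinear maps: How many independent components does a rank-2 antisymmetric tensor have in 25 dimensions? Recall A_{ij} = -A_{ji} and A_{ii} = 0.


An antisymmetric rank-2 tensor satisfies A_{ij} = -A_{ji}, so diagonal entries are zero.
The independent components are the upper-triangular entries: C(n, 2) = n(n-1)/2.
n = 25
C(25, 2) = 25 * 24 / 2 = 600 / 2 = 300

300


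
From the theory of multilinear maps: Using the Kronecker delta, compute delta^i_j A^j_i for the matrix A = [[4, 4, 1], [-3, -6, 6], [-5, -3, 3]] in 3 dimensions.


The contraction (trace) of a rank-2 tensor is the sum of its diagonal elements.
Diagonal entries: A[1,1] = 4, A[2,2] = -6, A[3,3] = 3
Tr(A) = 4 + -6 + 3 = 1

1


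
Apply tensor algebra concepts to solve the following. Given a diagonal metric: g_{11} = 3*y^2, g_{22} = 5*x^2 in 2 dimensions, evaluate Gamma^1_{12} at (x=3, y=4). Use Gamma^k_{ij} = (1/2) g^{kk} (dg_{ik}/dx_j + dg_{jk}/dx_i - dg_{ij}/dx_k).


For a diagonal metric, Gamma^k_{ij} = (1/2) g^{kk} (dg_{ik}/dx_j + dg_{jk}/dx_i - dg_{ij}/dx_k).
The metric is diagonal, so g_{ab} = 0 for a != b.
At the given point: g_{11} = 48, g_{22} = 45
g^{11} = 1/48
dg_{11}/dx_2 = dg_{11}/dx_2 = 24
dg_{21}/dx_1 = 0 (off-diagonal)
dg_{12}/dx_1 = 0 (off-diagonal)
Numerator = 24 + 0 - 0 = 24
Gamma^1_{12} = 24 / (2 * 48) = 1/4

1/4


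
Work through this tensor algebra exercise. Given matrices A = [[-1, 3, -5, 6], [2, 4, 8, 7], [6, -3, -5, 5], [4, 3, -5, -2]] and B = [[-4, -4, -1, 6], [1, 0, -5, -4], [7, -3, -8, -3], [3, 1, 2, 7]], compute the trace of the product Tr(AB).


Tr(AB) = sum_i (AB)_{ii} where (AB)_{ii} = sum_k A_{ik} B_{ki}.
(AB)_{11} = -1*-4 + 3*1 + -5*7 + 6*3 = -10
(AB)_{22} = 2*-4 + 4*0 + 8*-3 + 7*1 = -25
(AB)_{33} = 6*-1 + -3*-5 + -5*-8 + 5*2 = 59
(AB)_{44} = 4*6 + 3*-4 + -5*-3 + -2*7 = 13
Tr(AB) = -10 + -25 + 59 + 13 = 37

37


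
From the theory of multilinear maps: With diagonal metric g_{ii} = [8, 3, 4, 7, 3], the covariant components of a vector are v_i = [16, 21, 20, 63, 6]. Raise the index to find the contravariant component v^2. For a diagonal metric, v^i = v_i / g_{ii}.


To raise an index with a diagonal metric: v^i = v_i / g_{ii}.
For index 2: v_2 = 21, g_{22} = 3
v^2 = 21 / 3 = 7

7


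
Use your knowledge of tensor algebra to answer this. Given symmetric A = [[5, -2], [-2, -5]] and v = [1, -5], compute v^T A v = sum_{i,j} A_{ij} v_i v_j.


First compute Av:
(Av)_1 = 5*1 + -2*-5 = 15
(Av)_2 = -2*1 + -5*-5 = 23
Av = [15, 23]
Then v^T (Av) = 1*15 + -5*23
= 15 + -115 = -100

-100


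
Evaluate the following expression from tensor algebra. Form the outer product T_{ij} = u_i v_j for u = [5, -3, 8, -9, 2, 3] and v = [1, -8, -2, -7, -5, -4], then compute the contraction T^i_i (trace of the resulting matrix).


The outer product gives T_{ij} = u_i v_j.
The trace (contraction) is Tr(T) = sum_i T_{ii} = sum_i u_i v_i.
Diagonal entries:
T_{11} = u_1 * v_1 = 5 * 1 = 5
T_{22} = u_2 * v_2 = -3 * -8 = 24
T_{33} = u_3 * v_3 = 8 * -2 = -16
T_{44} = u_4 * v_4 = -9 * -7 = 63
T_{55} = u_5 * v_5 = 2 * -5 = -10
T_{66} = u_6 * v_6 = 3 * -4 = -12
Tr(T) = 5 + 24 + -16 + 63 + -10 + -12 = 54

54


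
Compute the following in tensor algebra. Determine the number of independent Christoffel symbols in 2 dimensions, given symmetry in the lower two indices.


Christoffel symbols Gamma^k_{ij} are symmetric in i,j, so there are d * d(d+1)/2 independent symbols.
d = 2
d(d+1)/2 = 2 * 3 / 2 = 3
Total = 2 * 3 = 6

6


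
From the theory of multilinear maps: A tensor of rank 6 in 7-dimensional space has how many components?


The number of components of a rank-r tensor in d dimensions is d^r.
Here d = 7 and r = 6.
7^6 = 117649

117649


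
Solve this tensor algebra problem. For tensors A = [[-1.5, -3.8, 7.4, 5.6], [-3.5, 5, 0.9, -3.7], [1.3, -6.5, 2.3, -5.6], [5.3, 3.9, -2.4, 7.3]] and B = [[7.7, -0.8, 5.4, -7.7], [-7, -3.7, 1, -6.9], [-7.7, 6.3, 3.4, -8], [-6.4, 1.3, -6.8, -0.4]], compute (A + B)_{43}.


Tensor addition is component-wise: (A + B)_{ij} = A_{ij} + B_{ij}.
A_{43} = -2.4
B_{43} = -6.8
(A + B)_{43} = -2.4 + -6.8 = -9.2

-9.2


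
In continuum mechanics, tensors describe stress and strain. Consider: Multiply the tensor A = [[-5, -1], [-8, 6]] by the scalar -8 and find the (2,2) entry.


Scalar multiplication: (cA)_{ij} = c * A_{ij}.
c = -8
A_{22} = 6
(cA)_{22} = -8 * 6 = -48

-48


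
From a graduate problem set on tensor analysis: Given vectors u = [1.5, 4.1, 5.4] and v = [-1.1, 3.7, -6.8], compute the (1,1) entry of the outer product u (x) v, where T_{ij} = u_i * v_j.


The outer product entry T_{ij} = u_i * v_j.
We need i=1, j=1.
u_1 = 1.5, v_1 = -1.1
T_{1,1} = 1.5 * -1.1 = -1.65

-1.65


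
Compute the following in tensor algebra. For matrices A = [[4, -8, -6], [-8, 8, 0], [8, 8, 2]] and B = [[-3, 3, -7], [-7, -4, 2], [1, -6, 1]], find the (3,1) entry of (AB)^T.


(AB)^T_{ij} = (AB)_{ji} = sum_k A_{jk} B_{ki}.
For i=3, j=1 we need (AB)_{13}:
A_{11} * B_{13} = 4 * -7 = -28
A_{12} * B_{23} = -8 * 2 = -16
A_{13} * B_{33} = -6 * 1 = -6
Sum = -28 + -16 + -6 = -50

-50


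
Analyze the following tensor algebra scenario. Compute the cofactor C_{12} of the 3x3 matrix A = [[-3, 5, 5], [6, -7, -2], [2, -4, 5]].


To find cofactor C_{12}, delete row 1 and column 2.
The resulting 2x2 submatrix is: [[6, -2], [2, 5]]
Minor M_{12} = 6*5 - -2*2
  = 30 - -4 = 34
Sign = (-1)^(1+2) = (-1)^3 = -1
Cofactor C_{12} = -1 * 34 = -34

-34


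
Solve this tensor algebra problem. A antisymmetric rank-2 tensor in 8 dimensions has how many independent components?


A antisymmetric rank-2 tensor in d dimensions has d(d-1)/2 independent components.
d = 8
d(d-1)/2 = 8 * 7 / 2 = 56 / 2 = 28

28


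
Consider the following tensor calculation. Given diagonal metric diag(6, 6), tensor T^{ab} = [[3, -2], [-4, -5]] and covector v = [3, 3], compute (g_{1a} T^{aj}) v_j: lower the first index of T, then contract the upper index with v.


Step 1: lower the first index. For a diagonal metric, g_{ia} T^{aj} = g_{ii} T^{ij} (no sum on i).
g_{11} = 6
S_1{}^1 = 6 * T^{11} = 6 * 3 = 18
S_1{}^2 = 6 * T^{12} = 6 * -2 = -12
Step 2: contract S_1{}^j with v_j.
S_1{}^1 * v_1 = 18 * 3 = 54
S_1{}^2 * v_2 = -12 * 3 = -36
Result = 54 + -36 = 18

18


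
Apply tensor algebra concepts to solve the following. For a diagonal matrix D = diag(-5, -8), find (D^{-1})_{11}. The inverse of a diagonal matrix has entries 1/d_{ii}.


For a diagonal matrix, the inverse has entries (D^{-1})_{ii} = 1/d_{ii}.
The diagonal entries are: d_{11} = -5, d_{22} = -8
We need (D^{-1})_{11} = 1/d_{11} = 1/-5 = -1/5

-1/5


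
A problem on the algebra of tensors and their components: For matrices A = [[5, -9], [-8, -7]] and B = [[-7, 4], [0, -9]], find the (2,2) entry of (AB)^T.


(AB)^T_{ij} = (AB)_{ji} = sum_k A_{jk} B_{ki}.
For i=2, j=2 we need (AB)_{22}:
A_{21} * B_{12} = -8 * 4 = -32
A_{22} * B_{22} = -7 * -9 = 63
Sum = -32 + 63 = 31

31


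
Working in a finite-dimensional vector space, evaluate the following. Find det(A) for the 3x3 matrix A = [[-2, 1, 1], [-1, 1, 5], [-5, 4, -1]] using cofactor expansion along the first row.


Expanding along the first row, det(A) = a11*M_11 - a12*M_12 + a13*M_13, where M_1j is the (1,j) minor.
Minor M_11 = 1*-1 - 5*4 = -21
Minor M_12 = -1*-1 - 5*-5 = 26
Minor M_13 = -1*4 - 1*-5 = 1
det = -2*(-21) - 1*(26) + 1*(1)
    = 42 - 26 + 1
    = 17

17


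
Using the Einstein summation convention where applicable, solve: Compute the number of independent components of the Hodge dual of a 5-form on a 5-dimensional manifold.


The Hodge dual of a p-form on an n-dimensional manifold is an (n-p)-form.
n = 5, p = 5, so dual degree = 5 - 5 = 0
The number of components is C(n, n-p) = C(5, 0) = 1

1


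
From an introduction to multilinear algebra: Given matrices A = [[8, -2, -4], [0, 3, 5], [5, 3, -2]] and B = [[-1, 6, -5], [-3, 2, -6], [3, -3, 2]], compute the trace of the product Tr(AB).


Tr(AB) = sum_i (AB)_{ii} where (AB)_{ii} = sum_k A_{ik} B_{ki}.
(AB)_{11} = 8*-1 + -2*-3 + -4*3 = -14
(AB)_{22} = 0*6 + 3*2 + 5*-3 = -9
(AB)_{33} = 5*-5 + 3*-6 + -2*2 = -47
Tr(AB) = -14 + -9 + -47 = -70

-70


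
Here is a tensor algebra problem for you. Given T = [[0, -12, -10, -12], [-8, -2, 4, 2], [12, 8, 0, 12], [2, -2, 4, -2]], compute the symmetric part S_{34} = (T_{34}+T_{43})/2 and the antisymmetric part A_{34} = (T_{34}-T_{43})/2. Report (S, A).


T_{34} = 12
T_{43} = 4
S_{34} = (12 + 4)/2 = 16/2 = 8
A_{34} = (12 - 4)/2 = 8/2 = 4
Check: S + A = 8 + 4 = 12 = T_{34}.

(8, 4)


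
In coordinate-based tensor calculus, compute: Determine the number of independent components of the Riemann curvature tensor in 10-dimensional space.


The Riemann tensor in d dimensions has d^2(d^2 - 1)/12 independent components.
d = 10, so d^2 = 100
d^2 - 1 = 99
d^2(d^2 - 1) = 100 * 99 = 9900
Divide by 12: 9900 / 12 = 825

825


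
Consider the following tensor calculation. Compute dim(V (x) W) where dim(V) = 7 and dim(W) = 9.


The dimension of a tensor product is the product of dimensions.
dim(V) = 7, dim(W) = 9
dim(V (x) W) = 7 * 9 = 63

63


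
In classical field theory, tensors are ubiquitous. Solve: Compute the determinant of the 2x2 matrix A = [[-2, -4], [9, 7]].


For a 2x2 matrix [[a, b], [c, d]], det = a*d - b*c.
a = -2, b = -4, c = 9, d = 7
a*d = -2 * 7 = -14
b*c = -4 * 9 = -36
det = -14 - -36 = 22

22


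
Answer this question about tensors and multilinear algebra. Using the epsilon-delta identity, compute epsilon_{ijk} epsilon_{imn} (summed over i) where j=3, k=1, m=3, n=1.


Using the identity: epsilon_{ijk} epsilon_{imn} = delta_{jm} delta_{kn} - delta_{jn} delta_{km}.
delta_{33} = 1
delta_{11} = 1
delta_{31} = 0
delta_{13} = 0
Result = 1 * 1 - 0 * 0 = 1 - 0 = 1

1


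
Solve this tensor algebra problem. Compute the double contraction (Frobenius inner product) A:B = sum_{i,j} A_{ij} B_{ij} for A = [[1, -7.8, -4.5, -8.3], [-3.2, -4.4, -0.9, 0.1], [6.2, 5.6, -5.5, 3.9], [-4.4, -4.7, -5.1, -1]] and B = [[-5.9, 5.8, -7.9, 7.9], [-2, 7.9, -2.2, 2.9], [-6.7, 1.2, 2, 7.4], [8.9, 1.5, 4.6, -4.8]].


A:B = sum over all i,j of A_{ij} * B_{ij}.
Row 1: 1*-5.9=-5.9, -7.8*5.8=-45.24, -4.5*-7.9=35.55, -8.3*7.9=-65.57 => row sum = -81.16
Row 2: -3.2*-2=6.4, -4.4*7.9=-34.76, -0.9*-2.2=1.98, 0.1*2.9=0.29 => row sum = -26.09
Row 3: 6.2*-6.7=-41.54, 5.6*1.2=6.72, -5.5*2=-11, 3.9*7.4=28.86 => row sum = -16.96
Row 4: -4.4*8.9=-39.16, -4.7*1.5=-7.05, -5.1*4.6=-23.46, -1*-4.8=4.8 => row sum = -64.87
Total = -81.16 + -26.09 + -16.96 + -64.87 = -189.08

-189.08


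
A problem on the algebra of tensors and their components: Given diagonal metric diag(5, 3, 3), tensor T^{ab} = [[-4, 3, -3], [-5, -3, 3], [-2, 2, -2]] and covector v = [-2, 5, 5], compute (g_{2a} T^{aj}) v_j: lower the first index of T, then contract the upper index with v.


Step 1: lower the first index. For a diagonal metric, g_{ia} T^{aj} = g_{ii} T^{ij} (no sum on i).
g_{22} = 3
S_2{}^1 = 3 * T^{21} = 3 * -5 = -15
S_2{}^2 = 3 * T^{22} = 3 * -3 = -9
S_2{}^3 = 3 * T^{23} = 3 * 3 = 9
Step 2: contract S_2{}^j with v_j.
S_2{}^1 * v_1 = -15 * -2 = 30
S_2{}^2 * v_2 = -9 * 5 = -45
S_2{}^3 * v_3 = 9 * 5 = 45
Result = 30 + -45 + 45 = 30

30


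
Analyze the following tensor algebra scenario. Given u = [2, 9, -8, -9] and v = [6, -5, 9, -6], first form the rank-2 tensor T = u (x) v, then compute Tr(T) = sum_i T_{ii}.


The outer product gives T_{ij} = u_i v_j.
The trace (contraction) is Tr(T) = sum_i T_{ii} = sum_i u_i v_i.
Diagonal entries:
T_{11} = u_1 * v_1 = 2 * 6 = 12
T_{22} = u_2 * v_2 = 9 * -5 = -45
T_{33} = u_3 * v_3 = -8 * 9 = -72
T_{44} = u_4 * v_4 = -9 * -6 = 54
Tr(T) = 12 + -45 + -72 + 54 = -51

-51


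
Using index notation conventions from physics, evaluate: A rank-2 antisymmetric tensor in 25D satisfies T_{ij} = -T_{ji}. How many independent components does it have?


An antisymmetric rank-2 tensor satisfies A_{ij} = -A_{ji}, so diagonal entries are zero.
The independent components are the upper-triangular entries: C(n, 2) = n(n-1)/2.
n = 25
C(25, 2) = 25 * 24 / 2 = 600 / 2 = 300

300


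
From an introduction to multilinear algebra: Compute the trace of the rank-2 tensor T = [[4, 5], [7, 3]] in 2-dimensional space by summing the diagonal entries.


The contraction (trace) of a rank-2 tensor is the sum of its diagonal elements.
Diagonal entries: A[1,1] = 4, A[2,2] = 3
Tr(A) = 4 + 3 = 7

7


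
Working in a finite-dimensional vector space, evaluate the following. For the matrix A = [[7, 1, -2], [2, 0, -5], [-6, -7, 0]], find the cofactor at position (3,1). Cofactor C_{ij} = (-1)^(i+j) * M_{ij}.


To find cofactor C_{31}, delete row 3 and column 1.
The resulting 2x2 submatrix is: [[1, -2], [0, -5]]
Minor M_{31} = 1*-5 - -2*0
  = -5 - 0 = -5
Sign = (-1)^(3+1) = (-1)^4 = 1
Cofactor C_{31} = 1 * -5 = -5

-5


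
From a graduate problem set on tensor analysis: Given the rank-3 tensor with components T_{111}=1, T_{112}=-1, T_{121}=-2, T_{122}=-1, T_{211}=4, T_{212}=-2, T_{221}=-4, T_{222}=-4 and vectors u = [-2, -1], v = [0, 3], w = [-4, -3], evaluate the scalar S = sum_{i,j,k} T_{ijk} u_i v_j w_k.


S = sum over i,j,k of T_{ijk} u_i v_j w_k. Expanding all 8 terms:
T_{111}*u_1*v_1*w_1 = 1*-2*0*-4 = 0  (running total: 0)
T_{112}*u_1*v_1*w_2 = -1*-2*0*-3 = 0  (running total: 0)
T_{121}*u_1*v_2*w_1 = -2*-2*3*-4 = -48  (running total: -48)
T_{122}*u_1*v_2*w_2 = -1*-2*3*-3 = -18  (running total: -66)
T_{211}*u_2*v_1*w_1 = 4*-1*0*-4 = 0  (running total: -66)
T_{212}*u_2*v_1*w_2 = -2*-1*0*-3 = 0  (running total: -66)
T_{221}*u_2*v_2*w_1 = -4*-1*3*-4 = -48  (running total: -114)
T_{222}*u_2*v_2*w_2 = -4*-1*3*-3 = -36  (running total: -150)
S = -150

-150


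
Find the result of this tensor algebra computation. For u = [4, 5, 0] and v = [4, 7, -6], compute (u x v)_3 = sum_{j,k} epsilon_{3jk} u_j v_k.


(u x v)_3 = sum_{j,k} epsilon_{3jk} u_j v_k. Only permutations of (1,2,3) contribute; the two non-zero terms are:
eps_{312} u_1 v_2 = 1 * 4 * 7 = 28
eps_{321} u_2 v_1 = -1 * 5 * 4 = -20
(u x v)_3 = 8

8


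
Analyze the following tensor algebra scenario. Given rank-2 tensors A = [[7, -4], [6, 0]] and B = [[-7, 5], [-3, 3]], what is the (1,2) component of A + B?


Tensor addition is component-wise: (A + B)_{ij} = A_{ij} + B_{ij}.
A_{12} = -4
B_{12} = 5
(A + B)_{12} = -4 + 5 = 1

1


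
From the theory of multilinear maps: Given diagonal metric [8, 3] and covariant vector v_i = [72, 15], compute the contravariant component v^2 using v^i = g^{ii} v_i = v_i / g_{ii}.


To raise an index with a diagonal metric: v^i = v_i / g_{ii}.
For index 2: v_2 = 15, g_{22} = 3
v^2 = 15 / 3 = 5

5


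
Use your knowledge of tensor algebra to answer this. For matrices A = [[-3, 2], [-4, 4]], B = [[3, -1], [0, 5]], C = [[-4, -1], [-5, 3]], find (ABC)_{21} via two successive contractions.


(ABC)_{21} = sum_m (AB)_{2m} C_{m1}. First compute row 2 of AB.
(AB)_{21} = -4*3 + 4*0 = -12
(AB)_{22} = -4*-1 + 4*5 = 24
Now contract with column 1 of C:
(AB)_{21} * C_{11} = -12 * -4 = 48
(AB)_{22} * C_{21} = 24 * -5 = -120
(ABC)_{21} = 48 + -120 = -72

-72


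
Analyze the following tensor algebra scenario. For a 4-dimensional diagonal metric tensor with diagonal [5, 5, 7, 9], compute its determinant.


For a diagonal metric, the determinant is the product of diagonal entries.
Diagonal entries: 5, 5, 7, 9
det(g) = 5 * 5 * 7 * 9 = 1575

1575


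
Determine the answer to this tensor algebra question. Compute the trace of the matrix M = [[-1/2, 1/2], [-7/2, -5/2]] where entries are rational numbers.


The trace is the sum of diagonal entries.
Diagonal: M[1,1] = -1/2, M[2,2] = -5/2
Tr(M) = -1/2 + -5/2
Computing step by step:
After adding M[1,1]: -1/2
After adding M[2,2]: -3
Tr(M) = -3

-3


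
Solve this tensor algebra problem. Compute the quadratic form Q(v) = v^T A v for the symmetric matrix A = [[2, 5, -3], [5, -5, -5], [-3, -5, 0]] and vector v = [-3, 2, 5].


First compute Av:
(Av)_1 = 2*-3 + 5*2 + -3*5 = -11
(Av)_2 = 5*-3 + -5*2 + -5*5 = -50
(Av)_3 = -3*-3 + -5*2 + 0*5 = -1
Av = [-11, -50, -1]
Then v^T (Av) = -3*-11 + 2*-50 + 5*-1
= 33 + -100 + -5 = -72

-72


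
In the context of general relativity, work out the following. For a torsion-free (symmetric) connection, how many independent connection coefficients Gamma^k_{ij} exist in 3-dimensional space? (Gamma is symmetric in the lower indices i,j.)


Christoffel symbols Gamma^k_{ij} are symmetric in i,j, so there are d * d(d+1)/2 independent symbols.
d = 3
d(d+1)/2 = 3 * 4 / 2 = 6
Total = 3 * 6 = 18

18


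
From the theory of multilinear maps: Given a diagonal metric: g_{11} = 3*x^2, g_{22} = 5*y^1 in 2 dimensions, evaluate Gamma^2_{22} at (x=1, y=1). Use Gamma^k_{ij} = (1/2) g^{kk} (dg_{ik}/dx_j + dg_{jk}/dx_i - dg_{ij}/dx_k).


For a diagonal metric, Gamma^k_{ij} = (1/2) g^{kk} (dg_{ik}/dx_j + dg_{jk}/dx_i - dg_{ij}/dx_k).
The metric is diagonal, so g_{ab} = 0 for a != b.
At the given point: g_{11} = 3, g_{22} = 5
g^{22} = 1/5
dg_{22}/dx_2 = dg_{22}/dx_2 = 5
dg_{22}/dx_2 = dg_{22}/dx_2 = 5
dg_{22}/dx_2 = dg_{22}/dx_2 = 5
Numerator = 5 + 5 - 5 = 5
Gamma^2_{22} = 5 / (2 * 5) = 1/2

1/2


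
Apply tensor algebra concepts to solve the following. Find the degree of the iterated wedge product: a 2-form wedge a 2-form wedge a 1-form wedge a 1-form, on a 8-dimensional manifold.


The degree of a wedge product is the sum of the degrees of the individual forms.
Degrees: 2, 2, 1, 1
Total degree = 2 + 2 + 1 + 1 = 6

6


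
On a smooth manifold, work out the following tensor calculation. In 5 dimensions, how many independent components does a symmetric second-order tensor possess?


A symmetric rank-2 tensor in d dimensions has d(d+1)/2 independent components.
d = 5
d(d+1)/2 = 5 * 6 / 2 = 30 / 2 = 15

15


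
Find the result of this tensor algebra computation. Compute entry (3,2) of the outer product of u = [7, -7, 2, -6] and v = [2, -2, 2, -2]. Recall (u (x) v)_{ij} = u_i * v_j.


The outer product entry T_{ij} = u_i * v_j.
We need i=3, j=2.
u_3 = 2, v_2 = -2
T_{3,2} = 2 * -2 = -4

-4


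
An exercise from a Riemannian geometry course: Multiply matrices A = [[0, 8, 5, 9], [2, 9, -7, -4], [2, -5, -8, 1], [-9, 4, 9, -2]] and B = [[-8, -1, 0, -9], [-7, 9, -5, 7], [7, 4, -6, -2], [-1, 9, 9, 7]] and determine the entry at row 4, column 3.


(AB)_{ij} = sum_k A_{ik} B_{kj}.
For i=4, j=3:
A_{41} * B_{13} = -9 * 0 = 0
A_{42} * B_{23} = 4 * -5 = -20
A_{43} * B_{33} = 9 * -6 = -54
A_{44} * B_{43} = -2 * 9 = -18
Sum = 0 + -20 + -54 + -18 = -92

-92


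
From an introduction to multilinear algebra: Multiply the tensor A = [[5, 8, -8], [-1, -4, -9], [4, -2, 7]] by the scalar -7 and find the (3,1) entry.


Scalar multiplication: (cA)_{ij} = c * A_{ij}.
c = -7
A_{31} = 4
(cA)_{31} = -7 * 4 = -28

-28


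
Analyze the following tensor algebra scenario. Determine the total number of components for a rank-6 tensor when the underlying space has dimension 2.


The number of components of a rank-r tensor in d dimensions is d^r.
Here d = 2 and r = 6.
2^6 = 64

64


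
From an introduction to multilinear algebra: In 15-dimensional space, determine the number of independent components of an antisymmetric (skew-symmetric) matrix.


An antisymmetric rank-2 tensor satisfies A_{ij} = -A_{ji}, so diagonal entries are zero.
The independent components are the upper-triangular entries: C(n, 2) = n(n-1)/2.
n = 15
C(15, 2) = 15 * 14 / 2 = 210 / 2 = 105

105


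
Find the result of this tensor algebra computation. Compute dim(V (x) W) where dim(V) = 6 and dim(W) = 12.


The dimension of a tensor product is the product of dimensions.
dim(V) = 6, dim(W) = 12
dim(V (x) W) = 6 * 12 = 72

72


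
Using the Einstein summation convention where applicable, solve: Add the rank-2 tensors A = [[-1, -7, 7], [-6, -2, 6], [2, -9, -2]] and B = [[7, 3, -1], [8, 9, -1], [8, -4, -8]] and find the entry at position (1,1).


Tensor addition is component-wise: (A + B)_{ij} = A_{ij} + B_{ij}.
A_{11} = -1
B_{11} = 7
(A + B)_{11} = -1 + 7 = 6

6


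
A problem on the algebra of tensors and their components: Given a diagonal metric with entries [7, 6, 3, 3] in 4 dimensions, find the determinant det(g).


For a diagonal metric, the determinant is the product of diagonal entries.
Diagonal entries: 7, 6, 3, 3
det(g) = 7 * 6 * 3 * 3 = 378

378


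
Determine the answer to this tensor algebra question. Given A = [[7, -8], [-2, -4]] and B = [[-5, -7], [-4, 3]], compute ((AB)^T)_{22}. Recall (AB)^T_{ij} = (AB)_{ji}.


(AB)^T_{ij} = (AB)_{ji} = sum_k A_{jk} B_{ki}.
For i=2, j=2 we need (AB)_{22}:
A_{21} * B_{12} = -2 * -7 = 14
A_{22} * B_{22} = -4 * 3 = -12
Sum = 14 + -12 = 2

2


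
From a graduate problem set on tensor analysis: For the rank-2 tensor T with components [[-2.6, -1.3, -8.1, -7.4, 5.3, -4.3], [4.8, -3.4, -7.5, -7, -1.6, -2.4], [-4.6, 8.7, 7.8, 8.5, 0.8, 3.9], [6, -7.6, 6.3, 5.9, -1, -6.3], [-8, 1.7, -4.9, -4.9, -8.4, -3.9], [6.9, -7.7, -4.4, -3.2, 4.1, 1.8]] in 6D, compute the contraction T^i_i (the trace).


The contraction (trace) of a rank-2 tensor is the sum of its diagonal elements.
Diagonal entries: A[1,1] = -2.6, A[2,2] = -3.4, A[3,3] = 7.8, A[4,4] = 5.9, A[5,5] = -8.4, A[6,6] = 1.8
Tr(A) = -2.6 + -3.4 + 7.8 + 5.9 + -8.4 + 1.8 = 1.1

1.1
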